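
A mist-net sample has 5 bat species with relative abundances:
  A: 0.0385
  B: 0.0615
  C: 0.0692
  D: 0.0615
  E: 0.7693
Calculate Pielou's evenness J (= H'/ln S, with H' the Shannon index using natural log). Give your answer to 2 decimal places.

0.53

H' = −Σ pᵢ ln pᵢ = −((-0.1254) + (-0.1715) + (-0.1848) + (-0.1715) + (-0.2018)) = 0.8550 (working shown to 4 dp, full precision carried).
With S = 5 species, ln S = 1.6094, so J = 0.8550/1.6094 = 0.5312, i.e. 0.53 to 2 decimal places.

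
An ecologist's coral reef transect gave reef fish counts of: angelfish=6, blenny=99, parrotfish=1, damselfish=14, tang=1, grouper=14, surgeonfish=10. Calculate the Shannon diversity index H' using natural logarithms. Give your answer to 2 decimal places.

Total N = 6+99+1+14+1+14+10 = 145, so the proportions are 0.0414, 0.6828, 0.0069, 0.0966, 0.0069, 0.0966, 0.069 (working shown to 4 dp, full precision carried).
Each pᵢ ln pᵢ term: 0.0414×(-3.1850)=-0.1318, 0.6828×(-0.3816)=-0.2606, 0.0069×(-4.9767)=-0.0343, 0.0966×(-2.3377)=-0.2257, 0.0069×(-4.9767)=-0.0343, 0.0966×(-2.3377)=-0.2257, 0.069×(-2.6741)=-0.1844.
Sum = -1.0968, so H' = 1.10.

1.10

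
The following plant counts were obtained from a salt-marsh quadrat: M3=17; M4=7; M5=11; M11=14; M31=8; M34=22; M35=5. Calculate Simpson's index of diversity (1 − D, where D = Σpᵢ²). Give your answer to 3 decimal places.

0.826

Total N = 17+7+11+14+8+22+5 = 84, so the proportions are 0.20238, 0.08333, 0.13095, 0.16667, 0.09524, 0.2619, 0.05952 (working shown to 5 dp, full precision carried).
D = 0.20238² + 0.08333² + 0.13095² + 0.16667² + 0.09524² + 0.2619² + 0.05952² = 0.04096 + 0.00694 + 0.01715 + 0.02778 + 0.00907 + 0.06859 + 0.00354 = 0.17404.
So 1 − D = 0.82596, i.e. 0.826 to 3 decimal places.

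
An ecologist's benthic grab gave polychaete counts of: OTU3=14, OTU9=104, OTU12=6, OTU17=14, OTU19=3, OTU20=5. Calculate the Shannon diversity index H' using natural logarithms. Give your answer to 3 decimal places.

Total N = 14+104+6+14+3+5 = 146, so the proportions are 0.09589, 0.71233, 0.0411, 0.09589, 0.02055, 0.03425 (working shown to 5 dp, full precision carried).
Each pᵢ ln pᵢ term: 0.09589×(-2.34455)=-0.22482, 0.71233×(-0.33922)=-0.24163, 0.0411×(-3.19185)=-0.13117, 0.09589×(-2.34455)=-0.22482, 0.02055×(-3.88499)=-0.07983, 0.03425×(-3.37417)=-0.11555.
Sum = -1.01783, so H' = 1.018.

1.018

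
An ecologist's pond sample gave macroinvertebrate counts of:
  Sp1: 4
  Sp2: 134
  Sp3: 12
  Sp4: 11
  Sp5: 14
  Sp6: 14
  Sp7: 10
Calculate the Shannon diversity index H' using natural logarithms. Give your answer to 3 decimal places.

1.198

Total N = 4+134+12+11+14+14+10 = 199, so the proportions are 0.0201, 0.67337, 0.0603, 0.05528, 0.07035, 0.07035, 0.05025 (working shown to 5 dp, full precision carried).
Each pᵢ ln pᵢ term: 0.0201×(-3.90701)=-0.07853, 0.67337×(-0.39547)=-0.26629, 0.0603×(-2.80840)=-0.16935, 0.05528×(-2.89541)=-0.16005, 0.07035×(-2.65425)=-0.18673, 0.07035×(-2.65425)=-0.18673, 0.05025×(-2.99072)=-0.15029.
Sum = -1.19797, so H' = 1.198.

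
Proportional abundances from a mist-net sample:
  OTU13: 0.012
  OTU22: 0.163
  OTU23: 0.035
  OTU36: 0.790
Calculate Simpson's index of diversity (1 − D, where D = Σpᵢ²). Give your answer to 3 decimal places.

0.348

D = 0.012² + 0.163² + 0.035² + 0.79² = 0.00014 + 0.02657 + 0.00123 + 0.62410 = 0.65204 (working shown to 5 dp, full precision carried).
So 1 − D = 0.34796, i.e. 0.348 to 3 decimal places.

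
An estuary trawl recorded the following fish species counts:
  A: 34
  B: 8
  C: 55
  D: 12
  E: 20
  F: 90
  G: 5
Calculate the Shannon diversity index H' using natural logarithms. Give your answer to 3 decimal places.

1.574

Total N = 34+8+55+12+20+90+5 = 224, so the proportions are 0.15179, 0.03571, 0.24554, 0.05357, 0.08929, 0.40179, 0.02232 (working shown to 5 dp, full precision carried).
Each pᵢ ln pᵢ term: 0.15179×(-1.88529)=-0.28616, 0.03571×(-3.33220)=-0.11901, 0.24554×(-1.40431)=-0.34481, 0.05357×(-2.92674)=-0.15679, 0.08929×(-2.41591)=-0.21571, 0.40179×(-0.91184)=-0.36636, 0.02232×(-3.80221)=-0.08487.
Sum = -1.57371, so H' = 1.574.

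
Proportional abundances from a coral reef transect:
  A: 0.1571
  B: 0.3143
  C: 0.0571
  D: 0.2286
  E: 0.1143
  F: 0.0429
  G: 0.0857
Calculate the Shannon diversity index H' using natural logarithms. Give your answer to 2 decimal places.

1.75

Each pᵢ ln pᵢ term (working shown to 4 dp, full precision carried): 0.1571×(-1.8509)=-0.2908, 0.3143×(-1.1574)=-0.3638, 0.0571×(-2.8630)=-0.1635, 0.2286×(-1.4758)=-0.3374, 0.1143×(-2.1689)=-0.2479, 0.0429×(-3.1489)=-0.1351, 0.0857×(-2.4569)=-0.2106.
Sum = -1.7489, so H' = 1.75.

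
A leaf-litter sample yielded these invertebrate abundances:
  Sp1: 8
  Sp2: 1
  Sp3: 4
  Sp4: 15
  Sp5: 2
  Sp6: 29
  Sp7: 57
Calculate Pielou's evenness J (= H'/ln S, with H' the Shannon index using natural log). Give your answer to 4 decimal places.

Total N = 8+1+4+15+2+29+57 = 116, so the proportions are 0.068966, 0.008621, 0.034483, 0.12931, 0.017241, 0.25, 0.491379 (working shown to 6 dp, full precision carried).
H' = −Σ pᵢ ln pᵢ = −((-0.184424) + (-0.040979) + (-0.116114) + (-0.264509) + (-0.070008) + (-0.346574) + (-0.349144)) = 1.371752.
With S = 7 species, ln S = 1.945910, so J = 1.371752/1.945910 = 0.704941, i.e. 0.7049 to 4 decimal places.

0.7049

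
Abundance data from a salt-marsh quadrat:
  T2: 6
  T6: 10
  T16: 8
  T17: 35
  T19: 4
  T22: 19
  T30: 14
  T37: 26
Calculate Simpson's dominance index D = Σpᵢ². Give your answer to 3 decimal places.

0.180

Total N = 6+10+8+35+4+19+14+26 = 122, so the proportions are 0.04918, 0.08197, 0.06557, 0.28689, 0.03279, 0.15574, 0.11475, 0.21311 (working shown to 5 dp, full precision carried).
D = 0.04918² + 0.08197² + 0.06557² + 0.28689² + 0.03279² + 0.15574² + 0.11475² + 0.21311² = 0.00242 + 0.00672 + 0.00430 + 0.08230 + 0.00107 + 0.02425 + 0.01317 + 0.04542 = 0.17966.
To 3 decimal places, D = 0.180.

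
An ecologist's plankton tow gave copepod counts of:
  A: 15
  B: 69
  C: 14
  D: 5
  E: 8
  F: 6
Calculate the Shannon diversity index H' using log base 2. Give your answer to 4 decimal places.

Total N = 15+69+14+5+8+6 = 117, so the proportions are 0.128205, 0.589744, 0.119658, 0.042735, 0.068376, 0.051282 (working shown to 6 dp, full precision carried).
Each pᵢ log₂ pᵢ term: 0.128205×(-2.963474)=-0.379933, 0.589744×(-0.761840)=-0.449290, 0.119658×(-3.063010)=-0.366514, 0.042735×(-4.548437)=-0.194378, 0.068376×(-3.870365)=-0.264640, 0.051282×(-4.285402)=-0.219764.
Sum = -1.874519, so H' = 1.8745.

1.8745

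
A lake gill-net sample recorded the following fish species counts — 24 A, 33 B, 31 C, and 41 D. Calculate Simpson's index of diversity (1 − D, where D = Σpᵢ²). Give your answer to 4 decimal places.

0.7412

Total N = 24+33+31+41 = 129, so the proportions are 0.186047, 0.255814, 0.24031, 0.317829 (working shown to 6 dp, full precision carried).
D = 0.186047² + 0.255814² + 0.24031² + 0.317829² = 0.034613 + 0.065441 + 0.057749 + 0.101016 = 0.258819.
So 1 − D = 0.741181, i.e. 0.7412 to 4 decimal places.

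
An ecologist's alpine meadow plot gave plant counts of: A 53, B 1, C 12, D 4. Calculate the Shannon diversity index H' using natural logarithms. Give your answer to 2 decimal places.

Total N = 53+1+12+4 = 70, so the proportions are 0.7571, 0.0143, 0.1714, 0.0571 (working shown to 4 dp, full precision carried).
Each pᵢ ln pᵢ term: 0.7571×(-0.2782)=-0.2106, 0.0143×(-4.2485)=-0.0607, 0.1714×(-1.7636)=-0.3023, 0.0571×(-2.8622)=-0.1636.
Sum = -0.7372, so H' = 0.74.

0.74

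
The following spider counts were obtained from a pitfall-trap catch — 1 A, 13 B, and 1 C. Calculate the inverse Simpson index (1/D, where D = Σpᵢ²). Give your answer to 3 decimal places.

1.316

Total N = 1+13+1 = 15, so the proportions are 0.066667, 0.866667, 0.066667 (working shown to 6 dp, full precision carried).
D = 0.066667² + 0.866667² + 0.066667² = 0.004444 + 0.751111 + 0.004444 = 0.760000.
So 1/D = 1.31579, i.e. 1.316 to 3 decimal places.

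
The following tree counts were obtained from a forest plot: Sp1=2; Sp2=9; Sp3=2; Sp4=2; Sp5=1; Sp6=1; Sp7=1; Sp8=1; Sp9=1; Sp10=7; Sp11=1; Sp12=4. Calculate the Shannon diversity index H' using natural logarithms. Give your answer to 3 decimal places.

2.119

Total N = 2+9+2+2+1+1+1+1+1+7+1+4 = 32, so the proportions are 0.0625, 0.28125, 0.0625, 0.0625, 0.03125, 0.03125, 0.03125, 0.03125, 0.03125, 0.21875, 0.03125, 0.125 (working shown to 5 dp, full precision carried).
Each pᵢ ln pᵢ term: 0.0625×(-2.77259)=-0.17329, 0.28125×(-1.26851)=-0.35677, 0.0625×(-2.77259)=-0.17329, 0.0625×(-2.77259)=-0.17329, 0.03125×(-3.46574)=-0.10830, 0.03125×(-3.46574)=-0.10830, 0.03125×(-3.46574)=-0.10830, 0.03125×(-3.46574)=-0.10830, 0.03125×(-3.46574)=-0.10830, 0.21875×(-1.51983)=-0.33246, 0.03125×(-3.46574)=-0.10830, 0.125×(-2.07944)=-0.25993.
Sum = -2.11885, so H' = 2.119.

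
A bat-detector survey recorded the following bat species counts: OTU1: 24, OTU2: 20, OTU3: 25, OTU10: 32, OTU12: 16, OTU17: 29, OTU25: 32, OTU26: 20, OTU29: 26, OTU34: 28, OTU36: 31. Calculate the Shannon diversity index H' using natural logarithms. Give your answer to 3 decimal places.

Total N = 24+20+25+32+16+29+32+20+26+28+31 = 283, so the proportions are 0.08481, 0.07067, 0.08834, 0.11307, 0.05654, 0.10247, 0.11307, 0.07067, 0.09187, 0.09894, 0.10954 (working shown to 5 dp, full precision carried).
Each pᵢ ln pᵢ term: 0.08481×(-2.46739)=-0.20925, 0.07067×(-2.64971)=-0.18726, 0.08834×(-2.42657)=-0.21436, 0.11307×(-2.17971)=-0.24647, 0.05654×(-2.87286)=-0.16242, 0.10247×(-2.27815)=-0.23345, 0.11307×(-2.17971)=-0.24647, 0.07067×(-2.64971)=-0.18726, 0.09187×(-2.38735)=-0.21933, 0.09894×(-2.31324)=-0.22887, 0.10954×(-2.21146)=-0.24224.
Sum = -2.37739, so H' = 2.377.

2.377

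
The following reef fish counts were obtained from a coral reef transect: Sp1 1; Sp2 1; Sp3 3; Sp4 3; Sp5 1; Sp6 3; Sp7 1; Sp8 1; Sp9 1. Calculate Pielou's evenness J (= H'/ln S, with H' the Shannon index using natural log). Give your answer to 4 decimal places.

Total N = 1+1+3+3+1+3+1+1+1 = 15, so the proportions are 0.066667, 0.066667, 0.2, 0.2, 0.066667, 0.2, 0.066667, 0.066667, 0.066667 (working shown to 6 dp, full precision carried).
H' = −Σ pᵢ ln pᵢ = −((-0.180537) + (-0.180537) + (-0.321888) + (-0.321888) + (-0.180537) + (-0.321888) + (-0.180537) + (-0.180537) + (-0.180537)) = 2.048883.
With S = 9 species, ln S = 2.197225, so J = 2.048883/2.197225 = 0.932487, i.e. 0.9325 to 4 decimal places.

0.9325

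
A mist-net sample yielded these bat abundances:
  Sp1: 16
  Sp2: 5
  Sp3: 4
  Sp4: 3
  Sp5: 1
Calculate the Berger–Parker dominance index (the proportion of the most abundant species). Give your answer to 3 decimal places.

0.552

Total N = 16+5+4+3+1 = 29, so the proportions are 0.55172, 0.17241, 0.13793, 0.10345, 0.03448 (working shown to 5 dp, full precision carried).
The largest proportion is 0.55172, i.e. d = 0.552 to 3 decimal places.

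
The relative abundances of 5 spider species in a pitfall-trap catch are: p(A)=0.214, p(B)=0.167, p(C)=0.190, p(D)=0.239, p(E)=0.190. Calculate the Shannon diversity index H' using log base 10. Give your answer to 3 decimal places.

Each pᵢ log₁₀ pᵢ term (working shown to 5 dp, full precision carried): 0.214×(-0.66959)=-0.14329, 0.167×(-0.77728)=-0.12981, 0.19×(-0.72125)=-0.13704, 0.239×(-0.62160)=-0.14856, 0.19×(-0.72125)=-0.13704.
Sum = -0.69573, so H' = 0.696.

0.696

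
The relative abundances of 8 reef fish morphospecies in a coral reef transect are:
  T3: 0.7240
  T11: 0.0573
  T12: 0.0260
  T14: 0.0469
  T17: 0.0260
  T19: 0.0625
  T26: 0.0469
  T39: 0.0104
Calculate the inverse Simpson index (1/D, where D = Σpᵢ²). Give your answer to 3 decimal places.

D = 0.724² + 0.0573² + 0.026² + 0.0469² + 0.026² + 0.0625² + 0.0469² + 0.0104² = 0.524176 + 0.003283 + 0.000676 + 0.002200 + 0.000676 + 0.003906 + 0.002200 + 0.000108 = 0.537225 (working shown to 6 dp, full precision carried).
So 1/D = 1.86142, i.e. 1.861 to 3 decimal places.

1.861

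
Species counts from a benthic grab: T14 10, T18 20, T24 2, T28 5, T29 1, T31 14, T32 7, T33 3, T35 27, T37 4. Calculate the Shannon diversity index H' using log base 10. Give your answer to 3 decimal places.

Total N = 10+20+2+5+1+14+7+3+27+4 = 93, so the proportions are 0.10753, 0.21505, 0.02151, 0.05376, 0.01075, 0.15054, 0.07527, 0.03226, 0.29032, 0.04301 (working shown to 5 dp, full precision carried).
Each pᵢ log₁₀ pᵢ term: 0.10753×(-0.96848)=-0.10414, 0.21505×(-0.66745)=-0.14354, 0.02151×(-1.66745)=-0.03586, 0.05376×(-1.26951)=-0.06825, 0.01075×(-1.96848)=-0.02117, 0.15054×(-0.82235)=-0.12380, 0.07527×(-1.12338)=-0.08456, 0.03226×(-1.49136)=-0.04811, 0.29032×(-0.53712)=-0.15594, 0.04301×(-1.36642)=-0.05877.
Sum = -0.84412, so H' = 0.844.

0.844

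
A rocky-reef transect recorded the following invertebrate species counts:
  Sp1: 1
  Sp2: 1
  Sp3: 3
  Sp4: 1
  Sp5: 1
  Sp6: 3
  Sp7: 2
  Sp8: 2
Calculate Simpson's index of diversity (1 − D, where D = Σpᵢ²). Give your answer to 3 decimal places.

0.847

Total N = 1+1+3+1+1+3+2+2 = 14, so the proportions are 0.07143, 0.07143, 0.21429, 0.07143, 0.07143, 0.21429, 0.14286, 0.14286 (working shown to 5 dp, full precision carried).
D = 0.07143² + 0.07143² + 0.21429² + 0.07143² + 0.07143² + 0.21429² + 0.14286² + 0.14286² = 0.00510 + 0.00510 + 0.04592 + 0.00510 + 0.00510 + 0.04592 + 0.02041 + 0.02041 = 0.15306.
So 1 − D = 0.84694, i.e. 0.847 to 3 decimal places.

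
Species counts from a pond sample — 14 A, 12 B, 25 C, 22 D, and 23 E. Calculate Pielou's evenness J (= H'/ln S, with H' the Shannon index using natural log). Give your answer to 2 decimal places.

0.98

Total N = 14+12+25+22+23 = 96, so the proportions are 0.1458, 0.125, 0.2604, 0.2292, 0.2396 (working shown to 4 dp, full precision carried).
H' = −Σ pᵢ ln pᵢ = −((-0.2808) + (-0.2599) + (-0.3504) + (-0.3376) + (-0.3423)) = 1.5710.
With S = 5 species, ln S = 1.6094, so J = 1.5710/1.6094 = 0.9761, i.e. 0.98 to 2 decimal places.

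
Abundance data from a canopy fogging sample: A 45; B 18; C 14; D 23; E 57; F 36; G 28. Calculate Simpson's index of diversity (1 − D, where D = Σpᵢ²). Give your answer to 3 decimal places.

0.828

Total N = 45+18+14+23+57+36+28 = 221, so the proportions are 0.20362, 0.08145, 0.06335, 0.10407, 0.25792, 0.1629, 0.1267 (working shown to 5 dp, full precision carried).
D = 0.20362² + 0.08145² + 0.06335² + 0.10407² + 0.25792² + 0.1629² + 0.1267² = 0.04146 + 0.00663 + 0.00401 + 0.01083 + 0.06652 + 0.02654 + 0.01605 = 0.17205.
So 1 − D = 0.82795, i.e. 0.828 to 3 decimal places.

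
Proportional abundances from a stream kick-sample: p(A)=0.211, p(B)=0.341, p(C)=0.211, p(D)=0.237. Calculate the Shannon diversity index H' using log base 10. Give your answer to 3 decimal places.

0.593

Each pᵢ log₁₀ pᵢ term (working shown to 5 dp, full precision carried): 0.211×(-0.67572)=-0.14258, 0.341×(-0.46725)=-0.15933, 0.211×(-0.67572)=-0.14258, 0.237×(-0.62525)=-0.14818.
Sum = -0.59267, so H' = 0.593.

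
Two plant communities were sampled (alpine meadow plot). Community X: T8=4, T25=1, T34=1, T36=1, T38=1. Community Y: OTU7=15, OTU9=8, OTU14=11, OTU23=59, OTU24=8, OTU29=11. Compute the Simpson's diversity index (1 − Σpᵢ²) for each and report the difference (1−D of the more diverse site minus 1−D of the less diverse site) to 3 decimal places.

Community X: N=8, proportions 0.5, 0.125, 0.125, 0.125, 0.125, giving 1−D = 0.68750 (working shown to 5 dp, full precision carried).
Community Y: N=112, proportions 0.13393, 0.07143, 0.09821, 0.52679, 0.07143, 0.09821, giving 1−D = 0.67506.
Difference = |0.68750 − 0.67506| = 0.01244, i.e. 0.012 to 3 decimal places.

0.012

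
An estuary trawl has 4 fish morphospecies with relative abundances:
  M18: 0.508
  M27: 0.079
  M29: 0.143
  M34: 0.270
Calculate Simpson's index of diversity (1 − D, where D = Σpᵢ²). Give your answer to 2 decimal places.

0.64

D = 0.508² + 0.079² + 0.143² + 0.27² = 0.2581 + 0.0062 + 0.0204 + 0.0729 = 0.3577 (working shown to 4 dp, full precision carried).
So 1 − D = 0.6423, i.e. 0.64 to 2 decimal places.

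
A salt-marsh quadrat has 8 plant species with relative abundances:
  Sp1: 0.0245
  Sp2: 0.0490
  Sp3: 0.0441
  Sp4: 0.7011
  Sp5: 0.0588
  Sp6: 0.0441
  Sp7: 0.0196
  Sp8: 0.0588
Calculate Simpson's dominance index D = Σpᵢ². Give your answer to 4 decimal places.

0.5057

D = 0.0245² + 0.049² + 0.0441² + 0.7011² + 0.0588² + 0.0441² + 0.0196² + 0.0588² = 0.000600 + 0.002401 + 0.001945 + 0.491541 + 0.003457 + 0.001945 + 0.000384 + 0.003457 = 0.505731 (working shown to 6 dp, full precision carried).
To 4 decimal places, D = 0.5057.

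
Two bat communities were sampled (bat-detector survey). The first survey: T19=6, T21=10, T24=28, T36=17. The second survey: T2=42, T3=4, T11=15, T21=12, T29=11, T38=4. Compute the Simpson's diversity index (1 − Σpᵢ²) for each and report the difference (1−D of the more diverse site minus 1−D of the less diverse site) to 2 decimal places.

The first survey: N=61, proportions 0.0984, 0.1639, 0.459, 0.2787, giving 1−D = 0.6751 (working shown to 4 dp, full precision carried).
The second survey: N=88, proportions 0.4773, 0.0455, 0.1705, 0.1364, 0.125, 0.0455, giving 1−D = 0.7048.
Difference = |0.6751 − 0.7048| = 0.0297, i.e. 0.03 to 2 decimal places.

0.03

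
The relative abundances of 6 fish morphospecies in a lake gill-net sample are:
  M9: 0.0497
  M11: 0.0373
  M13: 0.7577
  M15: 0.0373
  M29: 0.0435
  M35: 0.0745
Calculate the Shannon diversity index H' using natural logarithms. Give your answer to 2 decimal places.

0.93

Each pᵢ ln pᵢ term (working shown to 4 dp, full precision carried): 0.0497×(-3.0018)=-0.1492, 0.0373×(-3.2888)=-0.1227, 0.7577×(-0.2775)=-0.2102, 0.0373×(-3.2888)=-0.1227, 0.0435×(-3.1350)=-0.1364, 0.0745×(-2.5970)=-0.1935.
Sum = -0.9346, so H' = 0.93.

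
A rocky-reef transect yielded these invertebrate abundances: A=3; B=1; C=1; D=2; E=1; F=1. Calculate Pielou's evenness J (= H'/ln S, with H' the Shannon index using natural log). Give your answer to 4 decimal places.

Total N = 3+1+1+2+1+1 = 9, so the proportions are 0.333333, 0.111111, 0.111111, 0.222222, 0.111111, 0.111111 (working shown to 6 dp, full precision carried).
H' = −Σ pᵢ ln pᵢ = −((-0.366204) + (-0.244136) + (-0.244136) + (-0.334239) + (-0.244136) + (-0.244136)) = 1.676988.
With S = 6 species, ln S = 1.791759, so J = 1.676988/1.791759 = 0.935945, i.e. 0.9359 to 4 decimal places.

0.9359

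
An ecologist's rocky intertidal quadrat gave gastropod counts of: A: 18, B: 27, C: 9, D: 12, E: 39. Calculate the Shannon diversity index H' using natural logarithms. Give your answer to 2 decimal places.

Total N = 18+27+9+12+39 = 105, so the proportions are 0.1714, 0.2571, 0.0857, 0.1143, 0.3714 (working shown to 4 dp, full precision carried).
Each pᵢ ln pᵢ term: 0.1714×(-1.7636)=-0.3023, 0.2571×(-1.3581)=-0.3492, 0.0857×(-2.4567)=-0.2106, 0.1143×(-2.1691)=-0.2479, 0.3714×(-0.9904)=-0.3679.
Sum = -1.4779, so H' = 1.48.

1.48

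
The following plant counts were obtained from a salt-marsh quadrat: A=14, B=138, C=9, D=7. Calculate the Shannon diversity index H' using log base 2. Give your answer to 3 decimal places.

Total N = 14+138+9+7 = 168, so the proportions are 0.08333, 0.82143, 0.05357, 0.04167 (working shown to 5 dp, full precision carried).
Each pᵢ log₂ pᵢ term: 0.08333×(-3.58496)=-0.29875, 0.82143×(-0.28379)=-0.23312, 0.05357×(-4.22239)=-0.22620, 0.04167×(-4.58496)=-0.19104.
Sum = -0.94910, so H' = 0.949.

0.949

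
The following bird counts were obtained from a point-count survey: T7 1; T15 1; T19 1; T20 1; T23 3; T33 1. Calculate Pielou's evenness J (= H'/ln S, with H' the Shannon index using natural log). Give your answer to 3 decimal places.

0.931

Total N = 1+1+1+1+3+1 = 8, so the proportions are 0.125, 0.125, 0.125, 0.125, 0.375, 0.125 (working shown to 5 dp, full precision carried).
H' = −Σ pᵢ ln pᵢ = −((-0.25993) + (-0.25993) + (-0.25993) + (-0.25993) + (-0.36781) + (-0.25993)) = 1.66746.
With S = 6 species, ln S = 1.79176, so J = 1.66746/1.79176 = 0.93063, i.e. 0.931 to 3 decimal places.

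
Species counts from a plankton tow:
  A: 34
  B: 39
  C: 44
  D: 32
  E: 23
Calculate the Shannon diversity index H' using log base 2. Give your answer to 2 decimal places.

2.29

Total N = 34+39+44+32+23 = 172, so the proportions are 0.1977, 0.2267, 0.2558, 0.186, 0.1337 (working shown to 4 dp, full precision carried).
Each pᵢ log₂ pᵢ term: 0.1977×(-2.3388)=-0.4623, 0.2267×(-2.1409)=-0.4854, 0.2558×(-1.9668)=-0.5031, 0.186×(-2.4263)=-0.4514, 0.1337×(-2.9027)=-0.3882.
Sum = -2.2904, so H' = 2.29.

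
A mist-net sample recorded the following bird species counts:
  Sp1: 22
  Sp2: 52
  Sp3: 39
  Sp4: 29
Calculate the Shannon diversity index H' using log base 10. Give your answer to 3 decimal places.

0.580

Total N = 22+52+39+29 = 142, so the proportions are 0.15493, 0.3662, 0.27465, 0.20423 (working shown to 5 dp, full precision carried).
Each pᵢ log₁₀ pᵢ term: 0.15493×(-0.80987)=-0.12547, 0.3662×(-0.43629)=-0.15977, 0.27465×(-0.56122)=-0.15414, 0.20423×(-0.68989)=-0.14089.
Sum = -0.58027, so H' = 0.580.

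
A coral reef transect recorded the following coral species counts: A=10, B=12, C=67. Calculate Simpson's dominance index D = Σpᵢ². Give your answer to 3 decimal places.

Total N = 10+12+67 = 89, so the proportions are 0.11236, 0.13483, 0.75281 (working shown to 5 dp, full precision carried).
D = 0.11236² + 0.13483² + 0.75281² = 0.01262 + 0.01818 + 0.56672 = 0.59753.
To 3 decimal places, D = 0.598.

0.598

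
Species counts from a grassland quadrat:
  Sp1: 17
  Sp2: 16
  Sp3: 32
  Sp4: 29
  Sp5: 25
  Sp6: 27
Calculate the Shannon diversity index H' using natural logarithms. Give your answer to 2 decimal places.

Total N = 17+16+32+29+25+27 = 146, so the proportions are 0.1164, 0.1096, 0.2192, 0.1986, 0.1712, 0.1849 (working shown to 4 dp, full precision carried).
Each pᵢ ln pᵢ term: 0.1164×(-2.1504)=-0.2504, 0.1096×(-2.2110)=-0.2423, 0.2192×(-1.5179)=-0.3327, 0.1986×(-1.6163)=-0.3210, 0.1712×(-1.7647)=-0.3022, 0.1849×(-1.6878)=-0.3121.
Sum = -1.7607, so H' = 1.76.

1.76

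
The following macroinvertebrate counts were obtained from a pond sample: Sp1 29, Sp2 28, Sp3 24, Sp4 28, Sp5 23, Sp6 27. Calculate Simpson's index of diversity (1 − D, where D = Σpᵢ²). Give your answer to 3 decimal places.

0.832

Total N = 29+28+24+28+23+27 = 159, so the proportions are 0.18239, 0.1761, 0.15094, 0.1761, 0.14465, 0.16981 (working shown to 5 dp, full precision carried).
D = 0.18239² + 0.1761² + 0.15094² + 0.1761² + 0.14465² + 0.16981² = 0.03327 + 0.03101 + 0.02278 + 0.03101 + 0.02092 + 0.02884 = 0.16783.
So 1 − D = 0.83217, i.e. 0.832 to 3 decimal places.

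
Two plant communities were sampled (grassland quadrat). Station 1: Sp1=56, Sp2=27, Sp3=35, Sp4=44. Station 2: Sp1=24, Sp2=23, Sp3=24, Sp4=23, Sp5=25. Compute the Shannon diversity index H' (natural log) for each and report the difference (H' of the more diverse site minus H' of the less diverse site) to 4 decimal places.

Station 1: N=162, proportions 0.345679, 0.166667, 0.216049, 0.271605, giving H' = 1.350875 (working shown to 6 dp, full precision carried).
Station 2: N=119, proportions 0.201681, 0.193277, 0.201681, 0.193277, 0.210084, giving H' = 1.608945.
Difference = |1.350875 − 1.608945| = 0.258070, i.e. 0.2581 to 4 decimal places.

0.2581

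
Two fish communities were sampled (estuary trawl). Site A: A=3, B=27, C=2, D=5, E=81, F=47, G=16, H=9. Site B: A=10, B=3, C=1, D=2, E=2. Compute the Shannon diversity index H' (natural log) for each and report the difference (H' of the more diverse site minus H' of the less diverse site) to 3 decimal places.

0.274

Site A: N=190, proportions 0.01579, 0.14211, 0.01053, 0.02632, 0.42632, 0.24737, 0.08421, 0.04737, giving H' = 1.54828 (working shown to 5 dp, full precision carried).
Site B: N=18, proportions 0.55556, 0.16667, 0.05556, 0.11111, 0.11111, giving H' = 1.27402.
Difference = |1.54828 − 1.27402| = 0.27426, i.e. 0.274 to 3 decimal places.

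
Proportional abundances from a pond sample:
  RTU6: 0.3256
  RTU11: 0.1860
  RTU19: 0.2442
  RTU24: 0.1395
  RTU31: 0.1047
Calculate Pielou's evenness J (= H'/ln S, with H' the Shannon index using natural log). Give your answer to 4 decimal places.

H' = −Σ pᵢ ln pᵢ = −((-0.365351) + (-0.312854) + (-0.344265) + (-0.274772) + (-0.236272)) = 1.533514 (working shown to 6 dp, full precision carried).
With S = 5 species, ln S = 1.609438, so J = 1.533514/1.609438 = 0.952826, i.e. 0.9528 to 4 decimal places.

0.9528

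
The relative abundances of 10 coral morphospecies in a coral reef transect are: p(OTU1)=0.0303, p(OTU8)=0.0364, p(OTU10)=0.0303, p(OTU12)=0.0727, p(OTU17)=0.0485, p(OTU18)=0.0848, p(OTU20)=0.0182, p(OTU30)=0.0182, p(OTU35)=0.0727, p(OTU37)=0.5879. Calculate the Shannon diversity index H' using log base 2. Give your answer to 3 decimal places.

Each pᵢ log₂ pᵢ term (working shown to 5 dp, full precision carried): 0.0303×(-5.04454)=-0.15285, 0.0364×(-4.77992)=-0.17399, 0.0303×(-5.04454)=-0.15285, 0.0727×(-3.78190)=-0.27494, 0.0485×(-4.36587)=-0.21174, 0.0848×(-3.55979)=-0.30187, 0.0182×(-5.77992)=-0.10519, 0.0182×(-5.77992)=-0.10519, 0.0727×(-3.78190)=-0.27494, 0.5879×(-0.76636)=-0.45054.
Sum = -2.20412, so H' = 2.204.

2.204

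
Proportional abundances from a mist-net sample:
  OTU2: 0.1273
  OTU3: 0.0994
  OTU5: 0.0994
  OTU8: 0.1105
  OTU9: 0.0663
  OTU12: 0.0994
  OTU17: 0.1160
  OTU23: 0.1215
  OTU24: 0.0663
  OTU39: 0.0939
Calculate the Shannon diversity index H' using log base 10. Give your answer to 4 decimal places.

0.9911

Each pᵢ log₁₀ pᵢ term (working shown to 6 dp, full precision carried): 0.1273×(-0.895172)=-0.113955, 0.0994×(-1.002614)=-0.099660, 0.0994×(-1.002614)=-0.099660, 0.1105×(-0.956638)=-0.105708, 0.0663×(-1.178486)=-0.078134, 0.0994×(-1.002614)=-0.099660, 0.116×(-0.935542)=-0.108523, 0.1215×(-0.915424)=-0.111224, 0.0663×(-1.178486)=-0.078134, 0.0939×(-1.027334)=-0.096467.
Sum = -0.991124, so H' = 0.9911.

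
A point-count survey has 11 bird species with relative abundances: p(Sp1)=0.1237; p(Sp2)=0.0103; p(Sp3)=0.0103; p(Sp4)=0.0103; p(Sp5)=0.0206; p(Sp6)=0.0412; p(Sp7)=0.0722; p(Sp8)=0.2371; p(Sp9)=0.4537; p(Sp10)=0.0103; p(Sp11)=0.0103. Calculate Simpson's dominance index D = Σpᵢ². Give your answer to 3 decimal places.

D = 0.1237² + 0.0103² + 0.0103² + 0.0103² + 0.0206² + 0.0412² + 0.0722² + 0.2371² + 0.4537² + 0.0103² + 0.0103² = 0.01530 + 0.00011 + 0.00011 + 0.00011 + 0.00042 + 0.00170 + 0.00521 + 0.05622 + 0.20584 + 0.00011 + 0.00011 = 0.28523 (working shown to 5 dp, full precision carried).
To 3 decimal places, D = 0.285.

0.285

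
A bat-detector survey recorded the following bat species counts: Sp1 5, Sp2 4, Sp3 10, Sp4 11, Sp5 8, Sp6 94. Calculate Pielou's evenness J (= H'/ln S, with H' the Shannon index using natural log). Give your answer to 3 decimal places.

0.583

Total N = 5+4+10+11+8+94 = 132, so the proportions are 0.03788, 0.0303, 0.07576, 0.08333, 0.06061, 0.71212 (working shown to 5 dp, full precision carried).
H' = −Σ pᵢ ln pᵢ = −((-0.12399) + (-0.10595) + (-0.19547) + (-0.20708) + (-0.16990) + (-0.24177)) = 1.04416.
With S = 6 species, ln S = 1.79176, so J = 1.04416/1.79176 = 0.58276, i.e. 0.583 to 3 decimal places.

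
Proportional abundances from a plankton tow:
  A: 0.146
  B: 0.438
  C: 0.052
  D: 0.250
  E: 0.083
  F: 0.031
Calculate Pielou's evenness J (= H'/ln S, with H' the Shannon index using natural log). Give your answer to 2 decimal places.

H' = −Σ pᵢ ln pᵢ = −((-0.2809) + (-0.3616) + (-0.1537) + (-0.3466) + (-0.2066) + (-0.1077)) = 1.4571 (working shown to 4 dp, full precision carried).
With S = 6 species, ln S = 1.7918, so J = 1.4571/1.7918 = 0.8132, i.e. 0.81 to 2 decimal places.

0.81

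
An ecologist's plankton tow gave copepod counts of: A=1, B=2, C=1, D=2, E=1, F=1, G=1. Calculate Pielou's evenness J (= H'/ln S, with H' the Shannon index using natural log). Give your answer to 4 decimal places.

Total N = 1+2+1+2+1+1+1 = 9, so the proportions are 0.111111, 0.222222, 0.111111, 0.222222, 0.111111, 0.111111, 0.111111 (working shown to 6 dp, full precision carried).
H' = −Σ pᵢ ln pᵢ = −((-0.244136) + (-0.334239) + (-0.244136) + (-0.334239) + (-0.244136) + (-0.244136) + (-0.244136)) = 1.889159.
With S = 7 species, ln S = 1.945910, so J = 1.889159/1.945910 = 0.970836, i.e. 0.9708 to 4 decimal places.

0.9708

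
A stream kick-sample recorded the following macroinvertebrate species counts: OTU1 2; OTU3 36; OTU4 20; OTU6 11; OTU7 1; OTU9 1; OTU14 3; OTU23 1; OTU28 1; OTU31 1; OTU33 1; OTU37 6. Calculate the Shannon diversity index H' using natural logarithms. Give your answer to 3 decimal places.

1.684

Total N = 2+36+20+11+1+1+3+1+1+1+1+6 = 84, so the proportions are 0.02381, 0.42857, 0.2381, 0.13095, 0.0119, 0.0119, 0.03571, 0.0119, 0.0119, 0.0119, 0.0119, 0.07143 (working shown to 5 dp, full precision carried).
Each pᵢ ln pᵢ term: 0.02381×(-3.73767)=-0.08899, 0.42857×(-0.84730)=-0.36313, 0.2381×(-1.43508)=-0.34169, 0.13095×(-2.03292)=-0.26622, 0.0119×(-4.43082)=-0.05275, 0.0119×(-4.43082)=-0.05275, 0.03571×(-3.33220)=-0.11901, 0.0119×(-4.43082)=-0.05275, 0.0119×(-4.43082)=-0.05275, 0.0119×(-4.43082)=-0.05275, 0.0119×(-4.43082)=-0.05275, 0.07143×(-2.63906)=-0.18850.
Sum = -1.68402, so H' = 1.684.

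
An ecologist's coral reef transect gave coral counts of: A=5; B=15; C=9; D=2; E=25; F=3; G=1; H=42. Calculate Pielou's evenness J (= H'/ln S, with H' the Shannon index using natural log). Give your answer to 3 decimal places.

Total N = 5+15+9+2+25+3+1+42 = 102, so the proportions are 0.04902, 0.14706, 0.08824, 0.01961, 0.2451, 0.02941, 0.0098, 0.41176 (working shown to 5 dp, full precision carried).
H' = −Σ pᵢ ln pᵢ = −((-0.14782) + (-0.28190) + (-0.21421) + (-0.07709) + (-0.34463) + (-0.10372) + (-0.04534) + (-0.36536)) = 1.58008.
With S = 8 species, ln S = 2.07944, so J = 1.58008/2.07944 = 0.75986, i.e. 0.760 to 3 decimal places.

0.760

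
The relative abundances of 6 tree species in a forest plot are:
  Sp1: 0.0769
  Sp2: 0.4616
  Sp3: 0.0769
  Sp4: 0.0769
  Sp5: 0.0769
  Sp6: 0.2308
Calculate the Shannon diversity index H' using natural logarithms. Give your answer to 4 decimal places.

1.4843

Each pᵢ ln pᵢ term (working shown to 6 dp, full precision carried): 0.0769×(-2.565249)=-0.197268, 0.4616×(-0.773057)=-0.356843, 0.0769×(-2.565249)=-0.197268, 0.0769×(-2.565249)=-0.197268, 0.0769×(-2.565249)=-0.197268, 0.2308×(-1.466204)=-0.338400.
Sum = -1.484313, so H' = 1.4843.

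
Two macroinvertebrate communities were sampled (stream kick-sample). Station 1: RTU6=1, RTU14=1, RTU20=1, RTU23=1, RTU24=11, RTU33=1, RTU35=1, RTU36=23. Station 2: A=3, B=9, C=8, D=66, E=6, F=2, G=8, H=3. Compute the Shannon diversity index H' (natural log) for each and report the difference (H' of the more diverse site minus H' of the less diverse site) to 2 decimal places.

0.11

Station 1: N=40, proportions 0.025, 0.025, 0.025, 0.025, 0.275, 0.025, 0.025, 0.575, giving H' = 1.22655 (working shown to 5 dp, full precision carried).
Station 2: N=105, proportions 0.02857, 0.08571, 0.07619, 0.62857, 0.05714, 0.01905, 0.07619, 0.02857, giving H' = 1.33690.
Difference = |1.22655 − 1.33690| = 0.11035, i.e. 0.11 to 2 decimal places.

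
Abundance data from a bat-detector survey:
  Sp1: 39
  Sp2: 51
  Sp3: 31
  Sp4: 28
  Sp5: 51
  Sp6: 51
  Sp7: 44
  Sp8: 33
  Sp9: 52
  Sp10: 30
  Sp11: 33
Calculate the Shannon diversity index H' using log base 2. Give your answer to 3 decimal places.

3.421

Total N = 39+51+31+28+51+51+44+33+52+30+33 = 443, so the proportions are 0.08804, 0.11512, 0.06998, 0.06321, 0.11512, 0.11512, 0.09932, 0.07449, 0.11738, 0.06772, 0.07449 (working shown to 5 dp, full precision carried).
Each pᵢ log₂ pᵢ term: 0.08804×(-3.50576)=-0.30863, 0.11512×(-3.11874)=-0.35904, 0.06998×(-3.83697)=-0.26850, 0.06321×(-3.98381)=-0.25180, 0.11512×(-3.11874)=-0.35904, 0.11512×(-3.11874)=-0.35904, 0.09932×(-3.33173)=-0.33092, 0.07449×(-3.74677)=-0.27910, 0.11738×(-3.09072)=-0.36279, 0.06772×(-3.88427)=-0.26304, 0.07449×(-3.74677)=-0.27910.
Sum = -3.42102, so H' = 3.421.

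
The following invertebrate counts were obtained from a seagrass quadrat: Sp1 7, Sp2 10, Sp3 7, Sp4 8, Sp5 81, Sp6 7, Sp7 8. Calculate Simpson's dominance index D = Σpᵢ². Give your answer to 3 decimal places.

Total N = 7+10+7+8+81+7+8 = 128, so the proportions are 0.05469, 0.07812, 0.05469, 0.0625, 0.63281, 0.05469, 0.0625 (working shown to 5 dp, full precision carried).
D = 0.05469² + 0.07812² + 0.05469² + 0.0625² + 0.63281² + 0.05469² + 0.0625² = 0.00299 + 0.00610 + 0.00299 + 0.00391 + 0.40045 + 0.00299 + 0.00391 = 0.42334.
To 3 decimal places, D = 0.423.

0.423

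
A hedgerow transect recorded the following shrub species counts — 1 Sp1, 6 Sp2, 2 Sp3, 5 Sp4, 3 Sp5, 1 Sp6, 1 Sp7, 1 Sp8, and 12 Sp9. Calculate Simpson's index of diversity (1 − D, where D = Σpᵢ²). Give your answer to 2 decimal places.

0.78

Total N = 1+6+2+5+3+1+1+1+12 = 32, so the proportions are 0.0312, 0.1875, 0.0625, 0.1562, 0.0938, 0.0312, 0.0312, 0.0312, 0.375 (working shown to 4 dp, full precision carried).
D = 0.0312² + 0.1875² + 0.0625² + 0.1562² + 0.0938² + 0.0312² + 0.0312² + 0.0312² + 0.375² = 0.0010 + 0.0352 + 0.0039 + 0.0244 + 0.0088 + 0.0010 + 0.0010 + 0.0010 + 0.1406 = 0.2168.
So 1 − D = 0.7832, i.e. 0.78 to 2 decimal places.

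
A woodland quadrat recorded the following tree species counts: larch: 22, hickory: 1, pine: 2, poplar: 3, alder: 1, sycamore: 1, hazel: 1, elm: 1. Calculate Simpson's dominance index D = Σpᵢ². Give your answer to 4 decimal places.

0.4902

Total N = 22+1+2+3+1+1+1+1 = 32, so the proportions are 0.6875, 0.03125, 0.0625, 0.09375, 0.03125, 0.03125, 0.03125, 0.03125 (working shown to 6 dp, full precision carried).
D = 0.6875² + 0.03125² + 0.0625² + 0.09375² + 0.03125² + 0.03125² + 0.03125² + 0.03125² = 0.472656 + 0.000977 + 0.003906 + 0.008789 + 0.000977 + 0.000977 + 0.000977 + 0.000977 = 0.490234.
To 4 decimal places, D = 0.4902.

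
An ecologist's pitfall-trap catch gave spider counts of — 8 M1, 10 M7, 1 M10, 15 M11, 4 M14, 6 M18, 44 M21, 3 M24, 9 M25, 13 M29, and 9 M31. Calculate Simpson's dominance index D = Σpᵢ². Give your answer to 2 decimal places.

Total N = 8+10+1+15+4+6+44+3+9+13+9 = 122, so the proportions are 0.0656, 0.082, 0.0082, 0.123, 0.0328, 0.0492, 0.3607, 0.0246, 0.0738, 0.1066, 0.0738 (working shown to 4 dp, full precision carried).
D = 0.0656² + 0.082² + 0.0082² + 0.123² + 0.0328² + 0.0492² + 0.3607² + 0.0246² + 0.0738² + 0.1066² + 0.0738² = 0.0043 + 0.0067 + 0.0001 + 0.0151 + 0.0011 + 0.0024 + 0.1301 + 0.0006 + 0.0054 + 0.0114 + 0.0054 = 0.1826.
To 2 decimal places, D = 0.18.

0.18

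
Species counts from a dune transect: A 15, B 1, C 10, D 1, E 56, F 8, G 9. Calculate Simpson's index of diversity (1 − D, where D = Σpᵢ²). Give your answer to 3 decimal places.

Total N = 15+1+10+1+56+8+9 = 100, so the proportions are 0.15, 0.01, 0.1, 0.01, 0.56, 0.08, 0.09 (working shown to 5 dp, full precision carried).
D = 0.15² + 0.01² + 0.1² + 0.01² + 0.56² + 0.08² + 0.09² = 0.02250 + 0.00010 + 0.01000 + 0.00010 + 0.31360 + 0.00640 + 0.00810 = 0.36080.
So 1 − D = 0.63920, i.e. 0.639 to 3 decimal places.

0.639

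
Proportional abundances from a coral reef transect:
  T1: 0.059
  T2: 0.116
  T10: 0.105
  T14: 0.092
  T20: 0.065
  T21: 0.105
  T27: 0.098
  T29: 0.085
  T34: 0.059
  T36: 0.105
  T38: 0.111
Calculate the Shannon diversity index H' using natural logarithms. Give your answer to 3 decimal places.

Each pᵢ ln pᵢ term (working shown to 5 dp, full precision carried): 0.059×(-2.83022)=-0.16698, 0.116×(-2.15417)=-0.24988, 0.105×(-2.25379)=-0.23665, 0.092×(-2.38597)=-0.21951, 0.065×(-2.73337)=-0.17767, 0.105×(-2.25379)=-0.23665, 0.098×(-2.32279)=-0.22763, 0.085×(-2.46510)=-0.20953, 0.059×(-2.83022)=-0.16698, 0.105×(-2.25379)=-0.23665, 0.111×(-2.19823)=-0.24400.
Sum = -2.37214, so H' = 2.372.

2.372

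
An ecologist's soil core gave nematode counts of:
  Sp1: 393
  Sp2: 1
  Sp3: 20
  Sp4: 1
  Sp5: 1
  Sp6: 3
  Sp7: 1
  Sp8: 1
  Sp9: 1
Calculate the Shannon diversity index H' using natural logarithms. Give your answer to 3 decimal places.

Total N = 393+1+20+1+1+3+1+1+1 = 422, so the proportions are 0.93128, 0.00237, 0.04739, 0.00237, 0.00237, 0.00711, 0.00237, 0.00237, 0.00237 (working shown to 5 dp, full precision carried).
Each pᵢ ln pᵢ term: 0.93128×(-0.07120)=-0.06630, 0.00237×(-6.04501)=-0.01432, 0.04739×(-3.04927)=-0.14452, 0.00237×(-6.04501)=-0.01432, 0.00237×(-6.04501)=-0.01432, 0.00711×(-4.94639)=-0.03516, 0.00237×(-6.04501)=-0.01432, 0.00237×(-6.04501)=-0.01432, 0.00237×(-6.04501)=-0.01432.
Sum = -0.33193, so H' = 0.332.

0.332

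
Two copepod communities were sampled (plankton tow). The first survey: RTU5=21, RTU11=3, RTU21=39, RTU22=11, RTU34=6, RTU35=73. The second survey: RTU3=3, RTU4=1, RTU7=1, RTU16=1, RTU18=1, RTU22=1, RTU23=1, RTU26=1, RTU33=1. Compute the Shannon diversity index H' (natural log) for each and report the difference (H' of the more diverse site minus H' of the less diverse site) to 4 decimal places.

0.7308

The first survey: N=153, proportions 0.137255, 0.019608, 0.254902, 0.071895, 0.039216, 0.477124, giving H' = 1.367427 (working shown to 6 dp, full precision carried).
The second survey: N=11, proportions 0.272727, 0.090909, 0.090909, 0.090909, 0.090909, 0.090909, 0.090909, 0.090909, 0.090909, giving H' = 2.098274.
Difference = |1.367427 − 2.098274| = 0.730847, i.e. 0.7308 to 4 decimal places.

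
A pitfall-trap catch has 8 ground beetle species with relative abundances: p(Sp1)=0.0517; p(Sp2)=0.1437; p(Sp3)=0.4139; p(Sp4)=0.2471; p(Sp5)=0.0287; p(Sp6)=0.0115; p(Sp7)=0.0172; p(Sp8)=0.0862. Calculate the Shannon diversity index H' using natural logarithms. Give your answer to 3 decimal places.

Each pᵢ ln pᵢ term (working shown to 5 dp, full precision carried): 0.0517×(-2.96230)=-0.15315, 0.1437×(-1.94003)=-0.27878, 0.4139×(-0.88213)=-0.36511, 0.2471×(-1.39796)=-0.34544, 0.0287×(-3.55086)=-0.10191, 0.0115×(-4.46541)=-0.05135, 0.0172×(-4.06285)=-0.06988, 0.0862×(-2.45109)=-0.21128.
Sum = -1.57691, so H' = 1.577.

1.577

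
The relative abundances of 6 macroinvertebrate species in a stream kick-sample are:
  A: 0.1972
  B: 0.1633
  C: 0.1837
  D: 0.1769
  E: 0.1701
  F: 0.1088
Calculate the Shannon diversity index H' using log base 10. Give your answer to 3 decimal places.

Each pᵢ log₁₀ pᵢ term (working shown to 6 dp, full precision carried): 0.1972×(-0.705093)=-0.139044, 0.1633×(-0.787014)=-0.128519, 0.1837×(-0.735891)=-0.135183, 0.1769×(-0.752272)=-0.133077, 0.1701×(-0.769296)=-0.130857, 0.1088×(-0.963371)=-0.104815.
Sum = -0.771496, so H' = 0.771.

0.771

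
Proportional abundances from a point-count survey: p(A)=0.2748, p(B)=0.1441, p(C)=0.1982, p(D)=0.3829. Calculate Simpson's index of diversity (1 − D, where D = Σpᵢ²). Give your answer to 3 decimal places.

0.718

D = 0.2748² + 0.1441² + 0.1982² + 0.3829² = 0.07552 + 0.02076 + 0.03928 + 0.14661 = 0.28218 (working shown to 5 dp, full precision carried).
So 1 − D = 0.71782, i.e. 0.718 to 3 decimal places.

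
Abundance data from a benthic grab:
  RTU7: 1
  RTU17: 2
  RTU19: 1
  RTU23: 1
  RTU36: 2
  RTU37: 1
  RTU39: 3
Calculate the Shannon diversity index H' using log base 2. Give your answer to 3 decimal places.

2.664

Total N = 1+2+1+1+2+1+3 = 11, so the proportions are 0.09091, 0.18182, 0.09091, 0.09091, 0.18182, 0.09091, 0.27273 (working shown to 5 dp, full precision carried).
Each pᵢ log₂ pᵢ term: 0.09091×(-3.45943)=-0.31449, 0.18182×(-2.45943)=-0.44717, 0.09091×(-3.45943)=-0.31449, 0.09091×(-3.45943)=-0.31449, 0.18182×(-2.45943)=-0.44717, 0.09091×(-3.45943)=-0.31449, 0.27273×(-1.87447)=-0.51122.
Sum = -2.66353, so H' = 2.664.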